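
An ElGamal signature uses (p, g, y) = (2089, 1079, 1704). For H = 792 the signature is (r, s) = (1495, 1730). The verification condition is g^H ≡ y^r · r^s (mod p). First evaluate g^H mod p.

1079^2 = 1164241 ≡ 668
1079^4 ≡ 668^2 = 446224 ≡ 1267
1079^8 ≡ 1267^2 = 1605289 ≡ 937
1079^16 ≡ 937^2 = 877969 ≡ 589
1079^32 ≡ 589^2 = 346921 ≡ 147
1079^64 ≡ 147^2 = 21609 ≡ 719
1079^128 ≡ 719^2 = 516961 ≡ 978
1079^256 ≡ 978^2 = 956484 ≡ 1811
1079^512 ≡ 1811^2 = 3279721 ≡ 2080
792 = 512 + 256 + 16 + 8, so 1079^792 ≡ 2080·1811·589·937 ≡ 1019 (mod 2089)

1019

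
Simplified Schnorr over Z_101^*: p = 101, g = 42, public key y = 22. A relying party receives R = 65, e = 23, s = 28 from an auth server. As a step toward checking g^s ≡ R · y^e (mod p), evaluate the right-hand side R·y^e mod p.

22^2 = 484 ≡ 80
22^4 ≡ 80^2 = 6400 ≡ 37
22^8 ≡ 37^2 = 1369 ≡ 56
22^16 ≡ 56^2 = 3136 ≡ 5
23 = 16 + 4 + 2 + 1, so 22^23 ≡ 5·37·80·22 ≡ 77 (mod 101)
R · y^e ≡ 65·77 = 5005 ≡ 56 (mod 101)

56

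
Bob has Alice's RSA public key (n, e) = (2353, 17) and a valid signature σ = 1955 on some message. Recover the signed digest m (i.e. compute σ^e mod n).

Squares mod 2353: σ^1≡1955, σ^2≡753, σ^4≡2289, σ^8≡1743, σ^16≡326
17 = 16 + 1, so σ^17 ≡ 326·1955 ≡ 2020 (mod 2353)

2020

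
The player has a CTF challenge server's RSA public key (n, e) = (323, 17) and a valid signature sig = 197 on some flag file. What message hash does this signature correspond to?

sig^2 ≡ 197^2 = 38809 ≡ 49
sig^4 ≡ 49^2 = 2401 ≡ 140
sig^8 ≡ 140^2 = 19600 ≡ 220
sig^16 ≡ 220^2 = 48400 ≡ 273
17 = 16 + 1, so sig^17 ≡ 273·197 ≡ 163 (mod 323)

163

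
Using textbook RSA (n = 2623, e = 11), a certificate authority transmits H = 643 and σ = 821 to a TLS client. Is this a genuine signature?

genuine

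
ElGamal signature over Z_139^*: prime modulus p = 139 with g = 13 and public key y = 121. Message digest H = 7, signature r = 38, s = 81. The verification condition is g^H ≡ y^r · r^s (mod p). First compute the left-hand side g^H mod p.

25

Squares mod 139: 13^1≡13, 13^2≡30, 13^4≡66
7 = 4 + 2 + 1, so 13^7 ≡ 66·30·13 ≡ 25 (mod 139)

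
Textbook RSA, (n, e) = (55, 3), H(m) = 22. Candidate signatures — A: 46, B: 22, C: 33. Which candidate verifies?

C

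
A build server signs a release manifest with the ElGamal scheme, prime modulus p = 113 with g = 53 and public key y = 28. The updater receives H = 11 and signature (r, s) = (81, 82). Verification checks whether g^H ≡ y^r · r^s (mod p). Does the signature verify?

does not verify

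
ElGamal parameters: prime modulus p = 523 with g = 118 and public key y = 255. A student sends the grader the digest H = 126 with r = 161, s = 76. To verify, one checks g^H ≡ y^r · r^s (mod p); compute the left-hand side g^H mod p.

490

118^2 = 13924 ≡ 326
118^4 ≡ 326^2 = 106276 ≡ 107
118^8 ≡ 107^2 = 11449 ≡ 466
118^16 ≡ 466^2 = 217156 ≡ 111
118^32 ≡ 111^2 = 12321 ≡ 292
118^64 ≡ 292^2 = 85264 ≡ 15
126 = 64 + 32 + 16 + 8 + 4 + 2, so 118^126 ≡ 15·292·111·466·107·326 ≡ 490 (mod 523)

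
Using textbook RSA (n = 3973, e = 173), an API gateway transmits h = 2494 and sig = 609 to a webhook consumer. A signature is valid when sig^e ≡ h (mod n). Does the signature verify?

sig^173 mod 3973 = 2494
2494 = h, so the signature checks out.

verifies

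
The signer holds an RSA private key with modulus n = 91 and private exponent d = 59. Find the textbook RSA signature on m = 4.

23

m^2 ≡ 4^2 = 16
m^4 ≡ 16^2 = 256 ≡ 74
m^8 ≡ 74^2 = 5476 ≡ 16
m^16 ≡ 16^2 = 256 ≡ 74
m^32 ≡ 74^2 = 5476 ≡ 16
59 = 32 + 16 + 8 + 2 + 1, so m^59 ≡ 16·74·16·16·4 ≡ 23 (mod 91)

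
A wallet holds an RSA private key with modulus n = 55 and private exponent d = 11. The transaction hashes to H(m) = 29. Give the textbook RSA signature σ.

(H(m))^2 ≡ 29^2 = 841 ≡ 16
(H(m))^4 ≡ 16^2 = 256 ≡ 36
(H(m))^8 ≡ 36^2 = 1296 ≡ 31
11 = 8 + 2 + 1, so (H(m))^11 ≡ 31·16·29 ≡ 29 (mod 55)

29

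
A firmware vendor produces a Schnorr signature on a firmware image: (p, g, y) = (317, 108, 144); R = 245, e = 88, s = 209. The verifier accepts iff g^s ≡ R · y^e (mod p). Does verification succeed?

g^s mod p:
108^2 = 11664 ≡ 252
108^4 ≡ 252^2 = 63504 ≡ 104
108^8 ≡ 104^2 = 10816 ≡ 38
108^16 ≡ 38^2 = 1444 ≡ 176
108^32 ≡ 176^2 = 30976 ≡ 227
108^64 ≡ 227^2 = 51529 ≡ 175
108^128 ≡ 175^2 = 30625 ≡ 193
209 = 128 + 64 + 16 + 1, so 108^209 ≡ 193·175·176·108 ≡ 143 (mod 317)
R · y^e mod p:
144^2 = 20736 ≡ 131
144^4 ≡ 131^2 = 17161 ≡ 43
144^8 ≡ 43^2 = 1849 ≡ 264
144^16 ≡ 264^2 = 69696 ≡ 273
144^32 ≡ 273^2 = 74529 ≡ 34
144^64 ≡ 34^2 = 1156 ≡ 205
88 = 64 + 16 + 8, so 144^88 ≡ 205·273·264 ≡ 24 (mod 317)
245·24 = 5880 ≡ 174 (mod 317)
143 ≠ 174; the check fails.

fails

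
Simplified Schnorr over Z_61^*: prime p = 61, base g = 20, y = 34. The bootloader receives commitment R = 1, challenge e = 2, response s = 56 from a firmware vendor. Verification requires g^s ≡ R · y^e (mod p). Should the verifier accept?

g^s mod p:
20^2 = 400 ≡ 34
20^4 ≡ 34^2 = 1156 ≡ 58
20^8 ≡ 58^2 = 3364 ≡ 9
20^16 ≡ 9^2 = 81 ≡ 20
20^32 ≡ 20^2 = 400 ≡ 34
56 = 32 + 16 + 8, so 20^56 ≡ 34·20·9 ≡ 20 (mod 61)
R · y^e mod p:
34^2 = 1156 ≡ 58
1·58 = 58 ≡ 58 (mod 61)
20 ≠ 58; the check fails.

reject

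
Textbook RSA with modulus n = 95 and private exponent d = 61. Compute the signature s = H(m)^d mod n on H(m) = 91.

51

(H(m))^2 ≡ 91^2 = 8281 ≡ 16
(H(m))^4 ≡ 16^2 = 256 ≡ 66
(H(m))^8 ≡ 66^2 = 4356 ≡ 81
(H(m))^16 ≡ 81^2 = 6561 ≡ 6
(H(m))^32 ≡ 6^2 = 36
61 = 32 + 16 + 8 + 4 + 1, so (H(m))^61 ≡ 36·6·81·66·91 ≡ 51 (mod 95)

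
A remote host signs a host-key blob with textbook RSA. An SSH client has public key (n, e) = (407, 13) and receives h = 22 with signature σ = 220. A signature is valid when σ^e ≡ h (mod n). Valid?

yes

σ^13 mod 407 = 22
Since 22 equals the digest 22, verification succeeds.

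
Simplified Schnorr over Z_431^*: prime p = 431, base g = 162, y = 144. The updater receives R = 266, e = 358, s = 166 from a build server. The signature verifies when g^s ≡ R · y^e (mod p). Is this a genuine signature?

g^s mod p:
Squares mod 431: 162^1≡162, 162^2≡384, 162^4≡54, 162^8≡330, 162^16≡288, 162^32≡192, 162^64≡229, 162^128≡290
166 = 128 + 32 + 4 + 2, so 162^166 ≡ 290·192·54·384 ≡ 9 (mod 431)
R · y^e mod p:
Squares mod 431: 144^1≡144, 144^2≡48, 144^4≡149, 144^8≡220, 144^16≡128, 144^32≡6, 144^64≡36, 144^128≡3, 144^256≡9
358 = 256 + 64 + 32 + 4 + 2, so 144^358 ≡ 9·36·6·149·48 ≡ 290 (mod 431)
266·290 = 77140 ≡ 422 (mod 431)
9 ≠ 422; the check fails.

forged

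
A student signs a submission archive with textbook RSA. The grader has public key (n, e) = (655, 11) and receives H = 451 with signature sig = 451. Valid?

yes

Squares mod 655: sig^1≡451, sig^2≡351, sig^4≡61, sig^8≡446
11 = 8 + 2 + 1, so sig^11 ≡ 446·351·451 ≡ 451 (mod 655)
451 = H, so the signature checks out.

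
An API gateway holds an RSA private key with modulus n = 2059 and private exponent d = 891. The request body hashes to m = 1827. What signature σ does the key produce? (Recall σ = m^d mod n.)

812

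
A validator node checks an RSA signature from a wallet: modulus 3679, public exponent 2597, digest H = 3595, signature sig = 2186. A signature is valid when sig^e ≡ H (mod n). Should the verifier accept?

reject

sig^2 ≡ 2186^2 = 4778596 ≡ 3254
sig^4 ≡ 3254^2 = 10588516 ≡ 354
sig^8 ≡ 354^2 = 125316 ≡ 230
sig^16 ≡ 230^2 = 52900 ≡ 1394
sig^32 ≡ 1394^2 = 1943236 ≡ 724
sig^64 ≡ 724^2 = 524176 ≡ 1758
sig^128 ≡ 1758^2 = 3090564 ≡ 204
sig^256 ≡ 204^2 = 41616 ≡ 1147
sig^512 ≡ 1147^2 = 1315609 ≡ 2206
sig^1024 ≡ 2206^2 = 4866436 ≡ 2798
sig^2048 ≡ 2798^2 = 7828804 ≡ 3571
2597 = 2048 + 512 + 32 + 4 + 1, so sig^2597 ≡ 3571·2206·724·354·2186 ≡ 84 (mod 3679)
84 ≠ 3595, so verification fails.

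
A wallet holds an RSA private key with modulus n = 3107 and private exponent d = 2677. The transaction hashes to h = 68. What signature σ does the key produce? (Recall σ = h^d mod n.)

h^2677 mod 3107 = 2278

2278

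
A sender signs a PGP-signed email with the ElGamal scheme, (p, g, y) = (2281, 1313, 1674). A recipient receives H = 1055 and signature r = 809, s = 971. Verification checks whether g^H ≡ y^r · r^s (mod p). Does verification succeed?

passes

Left side g^H mod p:
1313^2 = 1723969 ≡ 1814
1313^4 ≡ 1814^2 = 3290596 ≡ 1394
1313^8 ≡ 1394^2 = 1943236 ≡ 2105
1313^16 ≡ 2105^2 = 4431025 ≡ 1323
1313^32 ≡ 1323^2 = 1750329 ≡ 802
1313^64 ≡ 802^2 = 643204 ≡ 2243
1313^128 ≡ 2243^2 = 5031049 ≡ 1444
1313^256 ≡ 1444^2 = 2085136 ≡ 302
1313^512 ≡ 302^2 = 91204 ≡ 2245
1313^1024 ≡ 2245^2 = 5040025 ≡ 1296
1055 = 1024 + 16 + 8 + 4 + 2 + 1, so 1313^1055 ≡ 1296·1323·2105·1394·1814·1313 ≡ 1999 (mod 2281)
Right side y^r · r^s mod p:
1674^2 = 2802276 ≡ 1208
1674^4 ≡ 1208^2 = 1459264 ≡ 1705
1674^8 ≡ 1705^2 = 2907025 ≡ 1031
1674^16 ≡ 1031^2 = 1062961 ≡ 15
1674^32 ≡ 15^2 = 225
1674^64 ≡ 225^2 = 50625 ≡ 443
1674^128 ≡ 443^2 = 196249 ≡ 83
1674^256 ≡ 83^2 = 6889 ≡ 46
1674^512 ≡ 46^2 = 2116
809 = 512 + 256 + 32 + 8 + 1, so 1674^809 ≡ 2116·46·225·1031·1674 ≡ 1323 (mod 2281)
809^2 = 654481 ≡ 2115
809^4 ≡ 2115^2 = 4473225 ≡ 184
809^8 ≡ 184^2 = 33856 ≡ 1922
809^16 ≡ 1922^2 = 3694084 ≡ 1145
809^32 ≡ 1145^2 = 1311025 ≡ 1731
809^64 ≡ 1731^2 = 2996361 ≡ 1408
809^128 ≡ 1408^2 = 1982464 ≡ 275
809^256 ≡ 275^2 = 75625 ≡ 352
809^512 ≡ 352^2 = 123904 ≡ 730
971 = 512 + 256 + 128 + 64 + 8 + 2 + 1, so 809^971 ≡ 730·352·275·1408·1922·2115·809 ≡ 1867 (mod 2281)
1323·1867 = 2470041 ≡ 1999 (mod 2281)
1999 ≡ 1999 (mod 2281), so the signature is genuine.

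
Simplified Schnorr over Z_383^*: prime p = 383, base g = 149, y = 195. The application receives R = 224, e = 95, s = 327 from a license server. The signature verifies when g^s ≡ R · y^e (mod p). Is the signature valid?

g^s mod p:
149^2 = 22201 ≡ 370
149^4 ≡ 370^2 = 136900 ≡ 169
149^8 ≡ 169^2 = 28561 ≡ 219
149^16 ≡ 219^2 = 47961 ≡ 86
149^32 ≡ 86^2 = 7396 ≡ 119
149^64 ≡ 119^2 = 14161 ≡ 373
149^128 ≡ 373^2 = 139129 ≡ 100
149^256 ≡ 100^2 = 10000 ≡ 42
327 = 256 + 64 + 4 + 2 + 1, so 149^327 ≡ 42·373·169·370·149 ≡ 69 (mod 383)
R · y^e mod p:
195^2 = 38025 ≡ 108
195^4 ≡ 108^2 = 11664 ≡ 174
195^8 ≡ 174^2 = 30276 ≡ 19
195^16 ≡ 19^2 = 361
195^32 ≡ 361^2 = 130321 ≡ 101
195^64 ≡ 101^2 = 10201 ≡ 243
95 = 64 + 16 + 8 + 4 + 2 + 1, so 195^95 ≡ 243·361·19·174·108·195 ≡ 173 (mod 383)
224·173 = 38752 ≡ 69 (mod 383)
69 ≡ 69 (mod 383); signature holds.

valid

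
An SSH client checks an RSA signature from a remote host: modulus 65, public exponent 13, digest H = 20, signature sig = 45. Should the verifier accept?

sig^2 ≡ 45^2 = 2025 ≡ 10
sig^4 ≡ 10^2 = 100 ≡ 35
sig^8 ≡ 35^2 = 1225 ≡ 55
13 = 8 + 4 + 1, so sig^13 ≡ 55·35·45 ≡ 45 (mod 65)
45 ≠ 20, so verification fails.

reject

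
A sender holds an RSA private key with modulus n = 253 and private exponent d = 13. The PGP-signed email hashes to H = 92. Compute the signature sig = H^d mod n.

207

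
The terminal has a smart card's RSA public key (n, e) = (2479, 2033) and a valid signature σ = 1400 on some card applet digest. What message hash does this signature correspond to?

2362

σ^2 ≡ 1400^2 = 1960000 ≡ 1590
σ^4 ≡ 1590^2 = 2528100 ≡ 1999
σ^8 ≡ 1999^2 = 3996001 ≡ 2332
σ^16 ≡ 2332^2 = 5438224 ≡ 1777
σ^32 ≡ 1777^2 = 3157729 ≡ 1962
σ^64 ≡ 1962^2 = 3849444 ≡ 2036
σ^128 ≡ 2036^2 = 4145296 ≡ 408
σ^256 ≡ 408^2 = 166464 ≡ 371
σ^512 ≡ 371^2 = 137641 ≡ 1296
σ^1024 ≡ 1296^2 = 1679616 ≡ 1333
2033 = 1024 + 512 + 256 + 128 + 64 + 32 + 16 + 1, so σ^2033 ≡ 1333·1296·371·408·2036·1962·1777·1400 ≡ 2362 (mod 2479)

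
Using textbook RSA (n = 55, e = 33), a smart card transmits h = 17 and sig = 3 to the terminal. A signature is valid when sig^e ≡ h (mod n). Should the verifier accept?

sig^2 ≡ 3^2 = 9
sig^4 ≡ 9^2 = 81 ≡ 26
sig^8 ≡ 26^2 = 676 ≡ 16
sig^16 ≡ 16^2 = 256 ≡ 36
sig^32 ≡ 36^2 = 1296 ≡ 31
33 = 32 + 1, so sig^33 ≡ 31·3 ≡ 38 (mod 55)
38 ≠ 17, so verification fails.

reject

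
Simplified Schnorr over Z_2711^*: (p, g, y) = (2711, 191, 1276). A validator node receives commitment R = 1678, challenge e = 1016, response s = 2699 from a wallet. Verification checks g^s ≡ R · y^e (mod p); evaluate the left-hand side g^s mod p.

2278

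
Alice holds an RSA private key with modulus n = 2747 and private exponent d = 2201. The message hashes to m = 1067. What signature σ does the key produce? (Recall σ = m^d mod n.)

m^2 ≡ 1067^2 = 1138489 ≡ 1231
m^4 ≡ 1231^2 = 1515361 ≡ 1764
m^8 ≡ 1764^2 = 3111696 ≡ 2092
m^16 ≡ 2092^2 = 4376464 ≡ 493
m^32 ≡ 493^2 = 243049 ≡ 1313
m^64 ≡ 1313^2 = 1723969 ≡ 1600
m^128 ≡ 1600^2 = 2560000 ≡ 2543
m^256 ≡ 2543^2 = 6466849 ≡ 411
m^512 ≡ 411^2 = 168921 ≡ 1354
m^1024 ≡ 1354^2 = 1833316 ≡ 1067
m^2048 ≡ 1067^2 = 1138489 ≡ 1231
2201 = 2048 + 128 + 16 + 8 + 1, so m^2201 ≡ 1231·2543·493·2092·1067 ≡ 1067 (mod 2747)

1067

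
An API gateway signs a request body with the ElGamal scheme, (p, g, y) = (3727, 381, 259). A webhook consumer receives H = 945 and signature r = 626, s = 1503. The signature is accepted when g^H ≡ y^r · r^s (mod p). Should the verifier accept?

Left side g^H mod p:
Squares mod 3727: 381^1≡381, 381^2≡3535, 381^4≡3321, 381^8≡848, 381^16≡3520, 381^32≡1852, 381^64≡1064, 381^128≡2815, 381^256≡623, 381^512≡521
945 = 512 + 256 + 128 + 32 + 16 + 1, so 381^945 ≡ 521·623·2815·1852·3520·381 ≡ 1726 (mod 3727)
Right side y^r · r^s mod p:
Squares mod 3727: 259^1≡259, 259^2≡3722, 259^4≡25, 259^8≡625, 259^16≡3017, 259^32≡955, 259^64≡2637, 259^128≡2914, 259^256≡1290, 259^512≡1858
626 = 512 + 64 + 32 + 16 + 2, so 259^626 ≡ 1858·2637·955·3017·3722 ≡ 2748 (mod 3727)
Squares mod 3727: 626^1≡626, 626^2≡541, 626^4≡1975, 626^8≡2183, 626^16≡2383, 626^32≡2468, 626^64≡1106, 626^128≡780, 626^256≡899, 626^512≡3169, 626^1024≡2023
1503 = 1024 + 256 + 128 + 64 + 16 + 8 + 4 + 2 + 1, so 626^1503 ≡ 2023·899·780·1106·2383·2183·1975·541·626 ≡ 1403 (mod 3727)
2748·1403 = 3855444 ≡ 1726 (mod 3727)
1726 ≡ 1726 (mod 3727), so the signature is genuine.

accept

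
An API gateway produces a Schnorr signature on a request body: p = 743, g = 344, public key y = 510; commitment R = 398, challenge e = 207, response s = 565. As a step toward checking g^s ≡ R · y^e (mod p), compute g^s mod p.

Squares mod 743: 344^1≡344, 344^2≡199, 344^4≡222, 344^8≡246, 344^16≡333, 344^32≡182, 344^64≡432, 344^128≡131, 344^256≡72, 344^512≡726
565 = 512 + 32 + 16 + 4 + 1, so 344^565 ≡ 726·182·333·222·344 ≡ 157 (mod 743)

157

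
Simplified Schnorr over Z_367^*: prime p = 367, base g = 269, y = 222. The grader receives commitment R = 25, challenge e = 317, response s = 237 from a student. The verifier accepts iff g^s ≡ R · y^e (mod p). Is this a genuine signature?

genuine

g^s mod p:
269^2 = 72361 ≡ 62
269^4 ≡ 62^2 = 3844 ≡ 174
269^8 ≡ 174^2 = 30276 ≡ 182
269^16 ≡ 182^2 = 33124 ≡ 94
269^32 ≡ 94^2 = 8836 ≡ 28
269^64 ≡ 28^2 = 784 ≡ 50
269^128 ≡ 50^2 = 2500 ≡ 298
237 = 128 + 64 + 32 + 8 + 4 + 1, so 269^237 ≡ 298·50·28·182·174·269 ≡ 40 (mod 367)
R · y^e mod p:
222^2 = 49284 ≡ 106
222^4 ≡ 106^2 = 11236 ≡ 226
222^8 ≡ 226^2 = 51076 ≡ 63
222^16 ≡ 63^2 = 3969 ≡ 299
222^32 ≡ 299^2 = 89401 ≡ 220
222^64 ≡ 220^2 = 48400 ≡ 323
222^128 ≡ 323^2 = 104329 ≡ 101
222^256 ≡ 101^2 = 10201 ≡ 292
317 = 256 + 32 + 16 + 8 + 4 + 1, so 222^317 ≡ 292·220·299·63·226·222 ≡ 75 (mod 367)
25·75 = 1875 ≡ 40 (mod 367)
40 ≡ 40 (mod 367); signature holds.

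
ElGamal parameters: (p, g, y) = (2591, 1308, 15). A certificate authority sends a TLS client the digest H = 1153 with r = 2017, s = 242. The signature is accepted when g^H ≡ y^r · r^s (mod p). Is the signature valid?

Left side g^H mod p:
1308^2 = 1710864 ≡ 804
1308^4 ≡ 804^2 = 646416 ≡ 1257
1308^8 ≡ 1257^2 = 1580049 ≡ 2130
1308^16 ≡ 2130^2 = 4536900 ≡ 59
1308^32 ≡ 59^2 = 3481 ≡ 890
1308^64 ≡ 890^2 = 792100 ≡ 1845
1308^128 ≡ 1845^2 = 3404025 ≡ 2042
1308^256 ≡ 2042^2 = 4169764 ≡ 845
1308^512 ≡ 845^2 = 714025 ≡ 1500
1308^1024 ≡ 1500^2 = 2250000 ≡ 1012
1153 = 1024 + 128 + 1, so 1308^1153 ≡ 1012·2042·1308 ≡ 1621 (mod 2591)
Right side y^r · r^s mod p:
15^2 = 225
15^4 ≡ 225^2 = 50625 ≡ 1396
15^8 ≡ 1396^2 = 1948816 ≡ 384
15^16 ≡ 384^2 = 147456 ≡ 2360
15^32 ≡ 2360^2 = 5569600 ≡ 1541
15^64 ≡ 1541^2 = 2374681 ≡ 1325
15^128 ≡ 1325^2 = 1755625 ≡ 1518
15^256 ≡ 1518^2 = 2304324 ≡ 925
15^512 ≡ 925^2 = 855625 ≡ 595
15^1024 ≡ 595^2 = 354025 ≡ 1649
2017 = 1024 + 512 + 256 + 128 + 64 + 32 + 1, so 15^2017 ≡ 1649·595·925·1518·1325·1541·15 ≡ 1907 (mod 2591)
2017^2 = 4068289 ≡ 419
2017^4 ≡ 419^2 = 175561 ≡ 1964
2017^8 ≡ 1964^2 = 3857296 ≡ 1888
2017^16 ≡ 1888^2 = 3564544 ≡ 1919
2017^32 ≡ 1919^2 = 3682561 ≡ 750
2017^64 ≡ 750^2 = 562500 ≡ 253
2017^128 ≡ 253^2 = 64009 ≡ 1825
242 = 128 + 64 + 32 + 16 + 2, so 2017^242 ≡ 1825·253·750·1919·419 ≡ 1903 (mod 2591)
1907·1903 = 3629021 ≡ 1621 (mod 2591)
1621 ≡ 1621 (mod 2591), so the signature is genuine.

valid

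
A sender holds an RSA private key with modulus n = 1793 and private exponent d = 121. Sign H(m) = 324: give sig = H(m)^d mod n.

(H(m))^2 ≡ 324^2 = 104976 ≡ 982
(H(m))^4 ≡ 982^2 = 964324 ≡ 1483
(H(m))^8 ≡ 1483^2 = 2199289 ≡ 1071
(H(m))^16 ≡ 1071^2 = 1147041 ≡ 1314
(H(m))^32 ≡ 1314^2 = 1726596 ≡ 1730
(H(m))^64 ≡ 1730^2 = 2992900 ≡ 383
121 = 64 + 32 + 16 + 8 + 1, so (H(m))^121 ≡ 383·1730·1314·1071·324 ≡ 335 (mod 1793)

335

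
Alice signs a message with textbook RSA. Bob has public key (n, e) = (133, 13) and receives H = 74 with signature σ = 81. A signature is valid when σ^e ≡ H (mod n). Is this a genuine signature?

σ^2 ≡ 81^2 = 6561 ≡ 44
σ^4 ≡ 44^2 = 1936 ≡ 74
σ^8 ≡ 74^2 = 5476 ≡ 23
13 = 8 + 4 + 1, so σ^13 ≡ 23·74·81 ≡ 74 (mod 133)
74 = H, so the signature checks out.

genuine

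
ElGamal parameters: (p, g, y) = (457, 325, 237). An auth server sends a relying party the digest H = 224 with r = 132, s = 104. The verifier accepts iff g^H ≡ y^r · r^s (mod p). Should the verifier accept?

Left side g^H mod p:
325^2 = 105625 ≡ 58
325^4 ≡ 58^2 = 3364 ≡ 165
325^8 ≡ 165^2 = 27225 ≡ 262
325^16 ≡ 262^2 = 68644 ≡ 94
325^32 ≡ 94^2 = 8836 ≡ 153
325^64 ≡ 153^2 = 23409 ≡ 102
325^128 ≡ 102^2 = 10404 ≡ 350
224 = 128 + 64 + 32, so 325^224 ≡ 350·102·153 ≡ 36 (mod 457)
Right side y^r · r^s mod p:
237^2 = 56169 ≡ 415
237^4 ≡ 415^2 = 172225 ≡ 393
237^8 ≡ 393^2 = 154449 ≡ 440
237^16 ≡ 440^2 = 193600 ≡ 289
237^32 ≡ 289^2 = 83521 ≡ 347
237^64 ≡ 347^2 = 120409 ≡ 218
237^128 ≡ 218^2 = 47524 ≡ 453
132 = 128 + 4, so 237^132 ≡ 453·393 ≡ 256 (mod 457)
132^2 = 17424 ≡ 58
132^4 ≡ 58^2 = 3364 ≡ 165
132^8 ≡ 165^2 = 27225 ≡ 262
132^16 ≡ 262^2 = 68644 ≡ 94
132^32 ≡ 94^2 = 8836 ≡ 153
132^64 ≡ 153^2 = 23409 ≡ 102
104 = 64 + 32 + 8, so 132^104 ≡ 102·153·262 ≡ 450 (mod 457)
256·450 = 115200 ≡ 36 (mod 457)
36 ≡ 36 (mod 457), so the signature is genuine.

accept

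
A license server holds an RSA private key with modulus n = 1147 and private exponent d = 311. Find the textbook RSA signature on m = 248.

713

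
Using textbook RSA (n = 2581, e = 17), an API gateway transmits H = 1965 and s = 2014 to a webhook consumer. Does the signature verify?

verifies

Squares mod 2581: s^1≡2014, s^2≡1445, s^4≡2577, s^8≡16, s^16≡256
17 = 16 + 1, so s^17 ≡ 256·2014 ≡ 1965 (mod 2581)
1965 = H, so the signature checks out.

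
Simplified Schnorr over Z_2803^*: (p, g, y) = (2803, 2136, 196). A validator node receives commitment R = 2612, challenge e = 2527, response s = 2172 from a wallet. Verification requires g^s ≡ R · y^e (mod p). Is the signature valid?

g^s mod p:
2136^2 = 4562496 ≡ 2015
2136^4 ≡ 2015^2 = 4060225 ≡ 1481
2136^8 ≡ 1481^2 = 2193361 ≡ 1415
2136^16 ≡ 1415^2 = 2002225 ≡ 883
2136^32 ≡ 883^2 = 779689 ≡ 455
2136^64 ≡ 455^2 = 207025 ≡ 2406
2136^128 ≡ 2406^2 = 5788836 ≡ 641
2136^256 ≡ 641^2 = 410881 ≡ 1643
2136^512 ≡ 1643^2 = 2699449 ≡ 160
2136^1024 ≡ 160^2 = 25600 ≡ 373
2136^2048 ≡ 373^2 = 139129 ≡ 1782
2172 = 2048 + 64 + 32 + 16 + 8 + 4, so 2136^2172 ≡ 1782·2406·455·883·1415·1481 ≡ 2257 (mod 2803)
R · y^e mod p:
196^2 = 38416 ≡ 1977
196^4 ≡ 1977^2 = 3908529 ≡ 1147
196^8 ≡ 1147^2 = 1315609 ≡ 1002
196^16 ≡ 1002^2 = 1004004 ≡ 530
196^32 ≡ 530^2 = 280900 ≡ 600
196^64 ≡ 600^2 = 360000 ≡ 1216
196^128 ≡ 1216^2 = 1478656 ≡ 1475
196^256 ≡ 1475^2 = 2175625 ≡ 497
196^512 ≡ 497^2 = 247009 ≡ 345
196^1024 ≡ 345^2 = 119025 ≡ 1299
196^2048 ≡ 1299^2 = 1687401 ≡ 2798
2527 = 2048 + 256 + 128 + 64 + 16 + 8 + 4 + 2 + 1, so 196^2527 ≡ 2798·497·1475·1216·530·1002·1147·1977·196 ≡ 2483 (mod 2803)
2612·2483 = 6485596 ≡ 2257 (mod 2803)
2257 ≡ 2257 (mod 2803); signature holds.

valid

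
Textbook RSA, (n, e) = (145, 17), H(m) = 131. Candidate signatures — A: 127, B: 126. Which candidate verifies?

Candidate A: 127^2 = 16129 ≡ 34; 127^4 ≡ 34^2 = 1156 ≡ 141; 127^8 ≡ 141^2 = 19881 ≡ 16; 127^16 ≡ 16^2 = 256 ≡ 111; 17 = 16 + 1, so 127^17 ≡ 111·127 ≡ 32 (mod 145)
Candidate B: 126^2 = 15876 ≡ 71; 126^4 ≡ 71^2 = 5041 ≡ 111; 126^8 ≡ 111^2 = 12321 ≡ 141; 126^16 ≡ 141^2 = 19881 ≡ 16; 17 = 16 + 1, so 126^17 ≡ 16·126 ≡ 131 (mod 145)
  → matches H(m) = 131

B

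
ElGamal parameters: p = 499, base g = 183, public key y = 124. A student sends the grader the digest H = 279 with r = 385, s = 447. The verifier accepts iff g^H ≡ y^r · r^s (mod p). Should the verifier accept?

accept

Left side g^H mod p:
Squares mod 499: 183^1≡183, 183^2≡56, 183^4≡142, 183^8≡204, 183^16≡199, 183^32≡180, 183^64≡464, 183^128≡227, 183^256≡132
279 = 256 + 16 + 4 + 2 + 1, so 183^279 ≡ 132·199·142·56·183 ≡ 324 (mod 499)
Right side y^r · r^s mod p:
Squares mod 499: 124^1≡124, 124^2≡406, 124^4≡166, 124^8≡111, 124^16≡345, 124^32≡263, 124^64≡307, 124^128≡437, 124^256≡351
385 = 256 + 128 + 1, so 124^385 ≡ 351·437·124 ≡ 104 (mod 499)
Squares mod 499: 385^1≡385, 385^2≡22, 385^4≡484, 385^8≡225, 385^16≡226, 385^32≡178, 385^64≡247, 385^128≡131, 385^256≡195
447 = 256 + 128 + 32 + 16 + 8 + 4 + 2 + 1, so 385^447 ≡ 195·131·178·226·225·484·22·385 ≡ 291 (mod 499)
104·291 = 30264 ≡ 324 (mod 499)
324 ≡ 324 (mod 499), so the signature is genuine.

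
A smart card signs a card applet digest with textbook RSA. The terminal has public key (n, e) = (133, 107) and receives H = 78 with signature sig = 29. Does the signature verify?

sig^2 ≡ 29^2 = 841 ≡ 43
sig^4 ≡ 43^2 = 1849 ≡ 120
sig^8 ≡ 120^2 = 14400 ≡ 36
sig^16 ≡ 36^2 = 1296 ≡ 99
sig^32 ≡ 99^2 = 9801 ≡ 92
sig^64 ≡ 92^2 = 8464 ≡ 85
107 = 64 + 32 + 8 + 2 + 1, so sig^107 ≡ 85·92·36·43·29 ≡ 78 (mod 133)
sig^107 mod 133 = 78 matches H.

verifies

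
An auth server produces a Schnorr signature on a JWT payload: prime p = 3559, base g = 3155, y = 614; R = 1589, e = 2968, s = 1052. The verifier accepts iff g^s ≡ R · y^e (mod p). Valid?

yes

g^s mod p:
Squares mod 3559: 3155^1≡3155, 3155^2≡3061, 3155^4≡2433, 3155^8≡872, 3155^16≡2317, 3155^32≡1517, 3155^64≡2175, 3155^128≡714, 3155^256≡859, 3155^512≡1168, 3155^1024≡1127
1052 = 1024 + 16 + 8 + 4, so 3155^1052 ≡ 1127·2317·872·2433 ≡ 2834 (mod 3559)
R · y^e mod p:
Squares mod 3559: 614^1≡614, 614^2≡3301, 614^4≡2502, 614^8≡3282, 614^16≡1990, 614^32≡2492, 614^64≡3168, 614^128≡3403, 614^256≡2982, 614^512≡1942, 614^1024≡2383, 614^2048≡2084
2968 = 2048 + 512 + 256 + 128 + 16 + 8, so 614^2968 ≡ 2084·1942·2982·3403·1990·3282 ≡ 1816 (mod 3559)
1589·1816 = 2885624 ≡ 2834 (mod 3559)
2834 ≡ 2834 (mod 3559); signature holds.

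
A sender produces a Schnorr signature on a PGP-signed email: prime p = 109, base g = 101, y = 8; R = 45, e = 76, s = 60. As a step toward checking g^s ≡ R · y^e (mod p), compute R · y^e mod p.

1

8^2 = 64
8^4 ≡ 64^2 = 4096 ≡ 63
8^8 ≡ 63^2 = 3969 ≡ 45
8^16 ≡ 45^2 = 2025 ≡ 63
8^32 ≡ 63^2 = 3969 ≡ 45
8^64 ≡ 45^2 = 2025 ≡ 63
76 = 64 + 8 + 4, so 8^76 ≡ 63·45·63 ≡ 63 (mod 109)
R · y^e ≡ 45·63 = 2835 ≡ 1 (mod 109)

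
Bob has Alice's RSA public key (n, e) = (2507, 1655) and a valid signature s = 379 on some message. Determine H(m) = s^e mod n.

s^2 ≡ 379^2 = 143641 ≡ 742
s^4 ≡ 742^2 = 550564 ≡ 1531
s^8 ≡ 1531^2 = 2343961 ≡ 2423
s^16 ≡ 2423^2 = 5870929 ≡ 2042
s^32 ≡ 2042^2 = 4169764 ≡ 623
s^64 ≡ 623^2 = 388129 ≡ 2051
s^128 ≡ 2051^2 = 4206601 ≡ 2362
s^256 ≡ 2362^2 = 5579044 ≡ 969
s^512 ≡ 969^2 = 938961 ≡ 1343
s^1024 ≡ 1343^2 = 1803649 ≡ 1116
1655 = 1024 + 512 + 64 + 32 + 16 + 4 + 2 + 1, so s^1655 ≡ 1116·1343·2051·623·2042·1531·742·379 ≡ 2351 (mod 2507)

2351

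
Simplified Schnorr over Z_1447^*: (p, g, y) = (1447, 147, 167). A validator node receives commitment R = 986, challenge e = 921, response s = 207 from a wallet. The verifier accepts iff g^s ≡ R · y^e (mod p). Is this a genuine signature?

g^s mod p:
Squares mod 1447: 147^1≡147, 147^2≡1351, 147^4≡534, 147^8≡97, 147^16≡727, 147^32≡374, 147^64≡964, 147^128≡322
207 = 128 + 64 + 8 + 4 + 2 + 1, so 147^207 ≡ 322·964·97·534·1351·147 ≡ 638 (mod 1447)
R · y^e mod p:
Squares mod 1447: 167^1≡167, 167^2≡396, 167^4≡540, 167^8≡753, 167^16≡1232, 167^32≡1368, 167^64≡453, 167^128≡1182, 167^256≡769, 167^512≡985
921 = 512 + 256 + 128 + 16 + 8 + 1, so 167^921 ≡ 985·769·1182·1232·753·167 ≡ 1115 (mod 1447)
986·1115 = 1099390 ≡ 1117 (mod 1447)
638 ≠ 1117; the check fails.

forged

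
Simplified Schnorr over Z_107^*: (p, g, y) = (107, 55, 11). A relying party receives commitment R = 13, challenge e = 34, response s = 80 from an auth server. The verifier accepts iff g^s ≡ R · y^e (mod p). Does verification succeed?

fails

g^s mod p:
55^2 = 3025 ≡ 29
55^4 ≡ 29^2 = 841 ≡ 92
55^8 ≡ 92^2 = 8464 ≡ 11
55^16 ≡ 11^2 = 121 ≡ 14
55^32 ≡ 14^2 = 196 ≡ 89
55^64 ≡ 89^2 = 7921 ≡ 3
80 = 64 + 16, so 55^80 ≡ 3·14 ≡ 42 (mod 107)
R · y^e mod p:
11^2 = 121 ≡ 14
11^4 ≡ 14^2 = 196 ≡ 89
11^8 ≡ 89^2 = 7921 ≡ 3
11^16 ≡ 3^2 = 9
11^32 ≡ 9^2 = 81
34 = 32 + 2, so 11^34 ≡ 81·14 ≡ 64 (mod 107)
13·64 = 832 ≡ 83 (mod 107)
42 ≠ 83; the check fails.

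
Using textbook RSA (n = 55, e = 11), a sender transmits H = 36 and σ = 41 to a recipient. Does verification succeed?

σ^11 mod 55 = 41
The recovered value 41 does not match the digest 36.

fails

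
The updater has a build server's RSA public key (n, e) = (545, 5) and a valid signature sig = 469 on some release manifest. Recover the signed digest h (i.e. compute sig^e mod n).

469

Squares mod 545: sig^1≡469, sig^2≡326, sig^4≡1
5 = 4 + 1, so sig^5 ≡ 1·469 ≡ 469 (mod 545)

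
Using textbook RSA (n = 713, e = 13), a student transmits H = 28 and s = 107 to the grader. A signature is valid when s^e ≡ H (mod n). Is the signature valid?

s^2 ≡ 107^2 = 11449 ≡ 41
s^4 ≡ 41^2 = 1681 ≡ 255
s^8 ≡ 255^2 = 65025 ≡ 142
13 = 8 + 4 + 1, so s^13 ≡ 142·255·107 ≡ 28 (mod 713)
Since 28 equals the digest 28, verification succeeds.

valid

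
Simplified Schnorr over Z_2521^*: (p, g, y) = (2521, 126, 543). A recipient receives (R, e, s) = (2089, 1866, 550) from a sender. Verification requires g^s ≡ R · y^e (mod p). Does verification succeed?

passes

g^s mod p:
Squares mod 2521: 126^1≡126, 126^2≡750, 126^4≡317, 126^8≡2170, 126^16≡2193, 126^32≡1702, 126^64≡175, 126^128≡373, 126^256≡474, 126^512≡307
550 = 512 + 32 + 4 + 2, so 126^550 ≡ 307·1702·317·750 ≡ 787 (mod 2521)
R · y^e mod p:
Squares mod 2521: 543^1≡543, 543^2≡2413, 543^4≡1580, 543^8≡610, 543^16≡1513, 543^32≡101, 543^64≡117, 543^128≡1084, 543^256≡270, 543^512≡2312, 543^1024≡824
1866 = 1024 + 512 + 256 + 64 + 8 + 2, so 543^1866 ≡ 824·2312·270·117·610·2413 ≡ 2490 (mod 2521)
2089·2490 = 5201610 ≡ 787 (mod 2521)
787 ≡ 787 (mod 2521); signature holds.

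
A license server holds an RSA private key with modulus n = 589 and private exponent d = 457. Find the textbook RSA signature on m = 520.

m^2 ≡ 520^2 = 270400 ≡ 49
m^4 ≡ 49^2 = 2401 ≡ 45
m^8 ≡ 45^2 = 2025 ≡ 258
m^16 ≡ 258^2 = 66564 ≡ 7
m^32 ≡ 7^2 = 49
m^64 ≡ 49^2 = 2401 ≡ 45
m^128 ≡ 45^2 = 2025 ≡ 258
m^256 ≡ 258^2 = 66564 ≡ 7
457 = 256 + 128 + 64 + 8 + 1, so m^457 ≡ 7·258·45·258·520 ≡ 406 (mod 589)

406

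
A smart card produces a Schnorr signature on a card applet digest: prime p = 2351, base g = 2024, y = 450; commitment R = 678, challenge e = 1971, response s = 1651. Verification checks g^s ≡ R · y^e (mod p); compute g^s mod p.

1002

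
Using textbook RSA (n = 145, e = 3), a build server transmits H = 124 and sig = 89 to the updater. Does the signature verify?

verifies

Squares mod 145: sig^1≡89, sig^2≡91
3 = 2 + 1, so sig^3 ≡ 91·89 ≡ 124 (mod 145)
sig^3 mod 145 = 124 matches H.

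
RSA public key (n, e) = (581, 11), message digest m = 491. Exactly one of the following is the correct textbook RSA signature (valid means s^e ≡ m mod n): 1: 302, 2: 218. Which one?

Candidate 1: Squares mod 581: 302^1≡302, 302^2≡568, 302^4≡169, 302^8≡92; 11 = 8 + 2 + 1, so 302^11 ≡ 92·568·302 ≡ 190 (mod 581)
Candidate 2: Squares mod 581: 218^1≡218, 218^2≡463, 218^4≡561, 218^8≡400; 11 = 8 + 2 + 1, so 218^11 ≡ 400·463·218 ≡ 491 (mod 581)
  → matches m = 491

2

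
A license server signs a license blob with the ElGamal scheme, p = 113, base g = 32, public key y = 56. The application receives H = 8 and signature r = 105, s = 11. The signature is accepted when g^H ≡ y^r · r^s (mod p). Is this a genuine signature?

genuine

Left side g^H mod p:
32^2 = 1024 ≡ 7
32^4 ≡ 7^2 = 49
32^8 ≡ 49^2 = 2401 ≡ 28
Right side y^r · r^s mod p:
56^2 = 3136 ≡ 85
56^4 ≡ 85^2 = 7225 ≡ 106
56^8 ≡ 106^2 = 11236 ≡ 49
56^16 ≡ 49^2 = 2401 ≡ 28
56^32 ≡ 28^2 = 784 ≡ 106
56^64 ≡ 106^2 = 11236 ≡ 49
105 = 64 + 32 + 8 + 1, so 56^105 ≡ 49·106·49·56 ≡ 98 (mod 113)
105^2 = 11025 ≡ 64
105^4 ≡ 64^2 = 4096 ≡ 28
105^8 ≡ 28^2 = 784 ≡ 106
11 = 8 + 2 + 1, so 105^11 ≡ 106·64·105 ≡ 81 (mod 113)
98·81 = 7938 ≡ 28 (mod 113)
28 ≡ 28 (mod 113), so the signature is genuine.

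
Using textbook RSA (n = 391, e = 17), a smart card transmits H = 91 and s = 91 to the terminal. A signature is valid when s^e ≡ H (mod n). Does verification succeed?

s^2 ≡ 91^2 = 8281 ≡ 70
s^4 ≡ 70^2 = 4900 ≡ 208
s^8 ≡ 208^2 = 43264 ≡ 254
s^16 ≡ 254^2 = 64516 ≡ 1
17 = 16 + 1, so s^17 ≡ 1·91 ≡ 91 (mod 391)
Since 91 equals the digest 91, verification succeeds.

passes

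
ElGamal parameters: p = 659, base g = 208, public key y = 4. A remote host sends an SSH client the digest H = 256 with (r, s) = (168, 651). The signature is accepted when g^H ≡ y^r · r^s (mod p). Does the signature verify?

does not verify

Left side g^H mod p:
208^2 = 43264 ≡ 429
208^4 ≡ 429^2 = 184041 ≡ 180
208^8 ≡ 180^2 = 32400 ≡ 109
208^16 ≡ 109^2 = 11881 ≡ 19
208^32 ≡ 19^2 = 361
208^64 ≡ 361^2 = 130321 ≡ 498
208^128 ≡ 498^2 = 248004 ≡ 220
208^256 ≡ 220^2 = 48400 ≡ 293
Right side y^r · r^s mod p:
4^2 = 16
4^4 ≡ 16^2 = 256
4^8 ≡ 256^2 = 65536 ≡ 295
4^16 ≡ 295^2 = 87025 ≡ 37
4^32 ≡ 37^2 = 1369 ≡ 51
4^64 ≡ 51^2 = 2601 ≡ 624
4^128 ≡ 624^2 = 389376 ≡ 566
168 = 128 + 32 + 8, so 4^168 ≡ 566·51·295 ≡ 531 (mod 659)
168^2 = 28224 ≡ 546
168^4 ≡ 546^2 = 298116 ≡ 248
168^8 ≡ 248^2 = 61504 ≡ 217
168^16 ≡ 217^2 = 47089 ≡ 300
168^32 ≡ 300^2 = 90000 ≡ 376
168^64 ≡ 376^2 = 141376 ≡ 350
168^128 ≡ 350^2 = 122500 ≡ 585
168^256 ≡ 585^2 = 342225 ≡ 204
168^512 ≡ 204^2 = 41616 ≡ 99
651 = 512 + 128 + 8 + 2 + 1, so 168^651 ≡ 99·585·217·546·168 ≡ 596 (mod 659)
531·596 = 316476 ≡ 156 (mod 659)
293 ≠ 156, so verification fails.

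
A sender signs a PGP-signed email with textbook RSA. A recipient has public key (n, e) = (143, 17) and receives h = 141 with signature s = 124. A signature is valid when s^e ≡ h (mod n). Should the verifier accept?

accept

s^2 ≡ 124^2 = 15376 ≡ 75
s^4 ≡ 75^2 = 5625 ≡ 48
s^8 ≡ 48^2 = 2304 ≡ 16
s^16 ≡ 16^2 = 256 ≡ 113
17 = 16 + 1, so s^17 ≡ 113·124 ≡ 141 (mod 143)
s^17 mod 143 = 141 matches h.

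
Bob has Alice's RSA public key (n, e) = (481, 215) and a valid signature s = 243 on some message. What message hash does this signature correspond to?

289

s^2 ≡ 243^2 = 59049 ≡ 367
s^4 ≡ 367^2 = 134689 ≡ 9
s^8 ≡ 9^2 = 81
s^16 ≡ 81^2 = 6561 ≡ 308
s^32 ≡ 308^2 = 94864 ≡ 107
s^64 ≡ 107^2 = 11449 ≡ 386
s^128 ≡ 386^2 = 148996 ≡ 367
215 = 128 + 64 + 16 + 4 + 2 + 1, so s^215 ≡ 367·386·308·9·367·243 ≡ 289 (mod 481)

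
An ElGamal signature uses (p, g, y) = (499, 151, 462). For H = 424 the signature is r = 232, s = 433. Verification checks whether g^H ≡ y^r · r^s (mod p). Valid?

no

Left side g^H mod p:
Squares mod 499: 151^1≡151, 151^2≡346, 151^4≡455, 151^8≡439, 151^16≡107, 151^32≡471, 151^64≡285, 151^128≡387, 151^256≡69
424 = 256 + 128 + 32 + 8, so 151^424 ≡ 69·387·471·439 ≡ 441 (mod 499)
Right side y^r · r^s mod p:
Squares mod 499: 462^1≡462, 462^2≡371, 462^4≡416, 462^8≡402, 462^16≡427, 462^32≡194, 462^64≡211, 462^128≡110
232 = 128 + 64 + 32 + 8, so 462^232 ≡ 110·211·194·402 ≡ 437 (mod 499)
Squares mod 499: 232^1≡232, 232^2≡431, 232^4≡133, 232^8≡224, 232^16≡276, 232^32≡328, 232^64≡299, 232^128≡80, 232^256≡412
433 = 256 + 128 + 32 + 16 + 1, so 232^433 ≡ 412·80·328·276·232 ≡ 214 (mod 499)
437·214 = 93518 ≡ 205 (mod 499)
441 ≠ 205, so verification fails.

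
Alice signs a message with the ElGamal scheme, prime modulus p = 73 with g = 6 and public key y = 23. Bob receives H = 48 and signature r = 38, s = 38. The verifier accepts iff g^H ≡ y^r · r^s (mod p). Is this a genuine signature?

Left side g^H mod p:
6^2 = 36
6^4 ≡ 36^2 = 1296 ≡ 55
6^8 ≡ 55^2 = 3025 ≡ 32
6^16 ≡ 32^2 = 1024 ≡ 2
6^32 ≡ 2^2 = 4
48 = 32 + 16, so 6^48 ≡ 4·2 ≡ 8 (mod 73)
Right side y^r · r^s mod p:
23^2 = 529 ≡ 18
23^4 ≡ 18^2 = 324 ≡ 32
23^8 ≡ 32^2 = 1024 ≡ 2
23^16 ≡ 2^2 = 4
23^32 ≡ 4^2 = 16
38 = 32 + 4 + 2, so 23^38 ≡ 16·32·18 ≡ 18 (mod 73)
38^2 = 1444 ≡ 57
38^4 ≡ 57^2 = 3249 ≡ 37
38^8 ≡ 37^2 = 1369 ≡ 55
38^16 ≡ 55^2 = 3025 ≡ 32
38^32 ≡ 32^2 = 1024 ≡ 2
38 = 32 + 4 + 2, so 38^38 ≡ 2·37·57 ≡ 57 (mod 73)
18·57 = 1026 ≡ 4 (mod 73)
8 ≠ 4, so verification fails.

forged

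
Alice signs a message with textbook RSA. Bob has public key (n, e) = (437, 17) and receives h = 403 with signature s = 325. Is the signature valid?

s^17 mod 437 = 200
The recovered value 200 does not match the digest 403.

invalid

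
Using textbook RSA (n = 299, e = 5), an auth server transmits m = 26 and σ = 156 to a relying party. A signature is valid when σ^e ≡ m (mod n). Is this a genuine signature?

genuine

Squares mod 299: σ^1≡156, σ^2≡117, σ^4≡234
5 = 4 + 1, so σ^5 ≡ 234·156 ≡ 26 (mod 299)
Since 26 equals the digest 26, verification succeeds.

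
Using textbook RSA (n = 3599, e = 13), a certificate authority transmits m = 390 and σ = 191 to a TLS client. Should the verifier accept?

reject

σ^2 ≡ 191^2 = 36481 ≡ 491
σ^4 ≡ 491^2 = 241081 ≡ 3547
σ^8 ≡ 3547^2 = 12581209 ≡ 2704
13 = 8 + 4 + 1, so σ^13 ≡ 2704·3547·191 ≡ 3209 (mod 3599)
σ^13 mod 3599 = 3209, but m = 390.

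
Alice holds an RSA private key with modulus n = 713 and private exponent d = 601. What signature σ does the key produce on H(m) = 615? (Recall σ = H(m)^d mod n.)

181

(H(m))^2 ≡ 615^2 = 378225 ≡ 335
(H(m))^4 ≡ 335^2 = 112225 ≡ 284
(H(m))^8 ≡ 284^2 = 80656 ≡ 87
(H(m))^16 ≡ 87^2 = 7569 ≡ 439
(H(m))^32 ≡ 439^2 = 192721 ≡ 211
(H(m))^64 ≡ 211^2 = 44521 ≡ 315
(H(m))^128 ≡ 315^2 = 99225 ≡ 118
(H(m))^256 ≡ 118^2 = 13924 ≡ 377
(H(m))^512 ≡ 377^2 = 142129 ≡ 242
601 = 512 + 64 + 16 + 8 + 1, so (H(m))^601 ≡ 242·315·439·87·615 ≡ 181 (mod 713)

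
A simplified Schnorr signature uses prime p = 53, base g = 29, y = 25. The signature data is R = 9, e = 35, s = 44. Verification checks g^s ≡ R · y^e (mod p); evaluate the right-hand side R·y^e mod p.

10

Squares mod 53: 25^1≡25, 25^2≡42, 25^4≡15, 25^8≡13, 25^16≡10, 25^32≡47
35 = 32 + 2 + 1, so 25^35 ≡ 47·42·25 ≡ 7 (mod 53)
R · y^e ≡ 9·7 = 63 ≡ 10 (mod 53)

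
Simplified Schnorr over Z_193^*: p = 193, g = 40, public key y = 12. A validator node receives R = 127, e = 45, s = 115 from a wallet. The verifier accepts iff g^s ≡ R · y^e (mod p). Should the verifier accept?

accept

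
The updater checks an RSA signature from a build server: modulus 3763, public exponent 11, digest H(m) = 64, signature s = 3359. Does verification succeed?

fails

s^11 mod 3763 = 3086
s^11 mod 3763 = 3086, but H(m) = 64.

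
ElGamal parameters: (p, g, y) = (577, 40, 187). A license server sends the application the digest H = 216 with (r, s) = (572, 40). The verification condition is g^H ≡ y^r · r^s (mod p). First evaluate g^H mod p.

40^216 mod 577 = 152

152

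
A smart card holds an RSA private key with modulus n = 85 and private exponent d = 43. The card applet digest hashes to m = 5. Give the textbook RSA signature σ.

45

m^2 ≡ 5^2 = 25
m^4 ≡ 25^2 = 625 ≡ 30
m^8 ≡ 30^2 = 900 ≡ 50
m^16 ≡ 50^2 = 2500 ≡ 35
m^32 ≡ 35^2 = 1225 ≡ 35
43 = 32 + 8 + 2 + 1, so m^43 ≡ 35·50·25·5 ≡ 45 (mod 85)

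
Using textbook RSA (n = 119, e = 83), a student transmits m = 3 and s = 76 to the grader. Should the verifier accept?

reject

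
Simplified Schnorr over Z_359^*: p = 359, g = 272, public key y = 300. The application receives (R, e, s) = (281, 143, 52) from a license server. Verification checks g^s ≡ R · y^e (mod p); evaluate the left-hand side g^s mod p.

98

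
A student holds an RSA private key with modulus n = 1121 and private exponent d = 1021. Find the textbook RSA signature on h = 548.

138

Squares mod 1121: h^1≡548, h^2≡997, h^4≡803, h^8≡234, h^16≡948, h^32≡783, h^64≡1023, h^128≡636, h^256≡936, h^512≡595
1021 = 512 + 256 + 128 + 64 + 32 + 16 + 8 + 4 + 1, so h^1021 ≡ 595·936·636·1023·783·948·234·803·548 ≡ 138 (mod 1121)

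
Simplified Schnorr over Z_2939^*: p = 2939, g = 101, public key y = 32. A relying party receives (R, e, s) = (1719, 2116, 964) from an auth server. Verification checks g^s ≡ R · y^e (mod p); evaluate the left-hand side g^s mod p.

101^2 = 10201 ≡ 1384
101^4 ≡ 1384^2 = 1915456 ≡ 2167
101^8 ≡ 2167^2 = 4695889 ≡ 2306
101^16 ≡ 2306^2 = 5317636 ≡ 985
101^32 ≡ 985^2 = 970225 ≡ 355
101^64 ≡ 355^2 = 126025 ≡ 2587
101^128 ≡ 2587^2 = 6692569 ≡ 466
101^256 ≡ 466^2 = 217156 ≡ 2609
101^512 ≡ 2609^2 = 6806881 ≡ 157
964 = 512 + 256 + 128 + 64 + 4, so 101^964 ≡ 157·2609·466·2587·2167 ≡ 256 (mod 2939)

256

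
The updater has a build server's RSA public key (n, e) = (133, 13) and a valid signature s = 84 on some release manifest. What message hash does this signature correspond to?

84

s^2 ≡ 84^2 = 7056 ≡ 7
s^4 ≡ 7^2 = 49
s^8 ≡ 49^2 = 2401 ≡ 7
13 = 8 + 4 + 1, so s^13 ≡ 7·49·84 ≡ 84 (mod 133)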